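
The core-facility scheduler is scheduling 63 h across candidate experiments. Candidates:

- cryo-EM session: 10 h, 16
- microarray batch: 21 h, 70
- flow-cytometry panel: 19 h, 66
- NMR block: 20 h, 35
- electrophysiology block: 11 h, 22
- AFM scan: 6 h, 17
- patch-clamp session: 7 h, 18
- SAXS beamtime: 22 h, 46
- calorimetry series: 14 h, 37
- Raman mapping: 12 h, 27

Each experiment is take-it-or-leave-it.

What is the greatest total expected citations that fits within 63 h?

191

Density check — flow-cytometry panel 3.47, microarray batch 3.33, AFM scan 2.83 are the best per h.
The ratio heuristic lands on microarray batch + flow-cytometry panel + AFM scan + calorimetry series (190) but leaves 3 h idle.
Replace AFM scan with patch-clamp session: the trade gains 1 net, giving 191 at 61 h.
Runner-up microarray batch + flow-cytometry panel + AFM scan + calorimetry series tops out at 190.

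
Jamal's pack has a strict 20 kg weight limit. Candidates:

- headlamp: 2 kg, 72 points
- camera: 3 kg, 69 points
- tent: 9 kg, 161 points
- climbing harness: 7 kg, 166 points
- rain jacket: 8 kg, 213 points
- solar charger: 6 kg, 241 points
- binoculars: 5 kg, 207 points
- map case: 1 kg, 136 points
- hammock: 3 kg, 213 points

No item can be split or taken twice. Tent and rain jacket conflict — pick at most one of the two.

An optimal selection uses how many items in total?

Optimal total is 938.
For example headlamp + camera + solar charger + binoculars + map case + hammock achieves it, using 20 kg.
Every optimal selection uses 6 items.

6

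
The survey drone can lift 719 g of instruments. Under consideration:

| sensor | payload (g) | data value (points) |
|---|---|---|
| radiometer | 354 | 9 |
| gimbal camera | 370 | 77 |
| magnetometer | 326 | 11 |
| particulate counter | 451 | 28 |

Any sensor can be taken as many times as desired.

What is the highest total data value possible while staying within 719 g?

The ratio ordering already packs tightly: gimbal camera + magnetometer, 696 g, 88.
Every other selection either busts 719 g or fails to beat 88.

88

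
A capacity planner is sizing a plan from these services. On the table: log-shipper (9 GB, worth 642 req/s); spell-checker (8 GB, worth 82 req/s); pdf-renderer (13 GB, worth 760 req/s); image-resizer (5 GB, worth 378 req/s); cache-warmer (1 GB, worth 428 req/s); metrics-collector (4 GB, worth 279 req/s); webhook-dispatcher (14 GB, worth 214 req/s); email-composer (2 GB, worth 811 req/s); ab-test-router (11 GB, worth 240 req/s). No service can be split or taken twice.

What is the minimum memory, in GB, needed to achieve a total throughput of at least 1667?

Need the lightest bundle worth ≥ 1667.
log-shipper + cache-warmer + email-composer: 1881 throughput at 12 GB.
Below 12 GB the best achievable stays under 1667.

12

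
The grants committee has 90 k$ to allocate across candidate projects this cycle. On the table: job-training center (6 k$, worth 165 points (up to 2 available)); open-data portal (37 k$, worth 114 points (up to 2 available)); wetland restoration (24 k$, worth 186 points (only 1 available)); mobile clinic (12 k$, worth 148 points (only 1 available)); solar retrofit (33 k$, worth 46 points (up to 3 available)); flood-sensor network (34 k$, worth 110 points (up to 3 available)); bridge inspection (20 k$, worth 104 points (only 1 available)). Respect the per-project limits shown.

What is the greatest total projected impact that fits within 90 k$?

778

By projected impact per k$: job-training center 27.50, mobile clinic 12.33, wetland restoration 7.75, bridge inspection 5.20 lead.
A density-first pass picks 2×job-training center + wetland restoration + mobile clinic + bridge inspection — 768 at 68 k$.
The 20 k$ tied up in bridge inspection is better spent on open-data portal — total rises to 778 (85 k$).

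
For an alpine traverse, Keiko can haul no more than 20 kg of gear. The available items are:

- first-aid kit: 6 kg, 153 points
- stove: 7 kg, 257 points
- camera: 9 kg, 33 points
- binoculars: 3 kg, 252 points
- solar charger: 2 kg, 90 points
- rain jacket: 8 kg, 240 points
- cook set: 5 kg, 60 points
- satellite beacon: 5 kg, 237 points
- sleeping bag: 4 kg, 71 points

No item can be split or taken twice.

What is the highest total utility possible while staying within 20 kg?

Filling by ratio: stove + binoculars + solar charger + satellite beacon for 836, with 3 kg left unused.
Dropping satellite beacon frees 5 kg; slotting in rain jacket (8 kg) lifts the total to 839 at 20 kg.
Runner-up stove + binoculars + solar charger + satellite beacon tops out at 836.

839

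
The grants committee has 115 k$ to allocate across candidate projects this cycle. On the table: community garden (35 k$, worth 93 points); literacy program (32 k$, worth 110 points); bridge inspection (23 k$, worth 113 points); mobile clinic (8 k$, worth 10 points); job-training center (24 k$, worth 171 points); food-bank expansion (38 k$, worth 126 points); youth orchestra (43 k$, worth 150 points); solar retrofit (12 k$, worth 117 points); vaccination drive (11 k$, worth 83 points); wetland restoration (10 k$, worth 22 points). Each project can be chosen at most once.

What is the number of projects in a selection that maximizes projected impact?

The maximum projected impact within 115 k$ is 634.
One optimal bundle: bridge inspection + job-training center + youth orchestra + solar retrofit + vaccination drive (113 k$).
Any selection reaching 634 contains exactly 5 projects.

5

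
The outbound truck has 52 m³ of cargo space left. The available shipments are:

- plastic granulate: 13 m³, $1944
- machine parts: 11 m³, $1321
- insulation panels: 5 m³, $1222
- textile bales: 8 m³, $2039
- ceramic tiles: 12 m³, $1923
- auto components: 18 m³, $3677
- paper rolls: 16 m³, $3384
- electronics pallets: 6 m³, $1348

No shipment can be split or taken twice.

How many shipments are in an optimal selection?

The maximum revenue within 52 m³ is 10448.
One optimal bundle: textile bales + auto components + paper rolls + electronics pallets (48 m³).
Any selection reaching 10448 contains exactly 4 shipments.

4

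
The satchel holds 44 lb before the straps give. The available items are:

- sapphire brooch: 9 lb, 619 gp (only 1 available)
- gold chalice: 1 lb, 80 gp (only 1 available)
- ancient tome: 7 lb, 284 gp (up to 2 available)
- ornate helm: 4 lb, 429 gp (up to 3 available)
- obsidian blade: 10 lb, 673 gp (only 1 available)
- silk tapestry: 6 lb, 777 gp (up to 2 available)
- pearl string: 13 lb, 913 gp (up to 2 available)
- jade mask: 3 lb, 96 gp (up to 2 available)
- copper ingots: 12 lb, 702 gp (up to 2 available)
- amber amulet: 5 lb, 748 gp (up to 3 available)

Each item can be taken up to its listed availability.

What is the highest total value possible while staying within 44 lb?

Taking the top-ratio items first gives gold chalice + 3×ornate helm + 2×silk tapestry + jade mask + 3×amber amulet for 5261 (43 lb).
Dropping gold chalice and ornate helm and jade mask frees 8 lb; slotting in sapphire brooch (9 lb) lifts the total to 5275 at 44 lb.
That's the maximum — no swap from here does better than 5275.

5275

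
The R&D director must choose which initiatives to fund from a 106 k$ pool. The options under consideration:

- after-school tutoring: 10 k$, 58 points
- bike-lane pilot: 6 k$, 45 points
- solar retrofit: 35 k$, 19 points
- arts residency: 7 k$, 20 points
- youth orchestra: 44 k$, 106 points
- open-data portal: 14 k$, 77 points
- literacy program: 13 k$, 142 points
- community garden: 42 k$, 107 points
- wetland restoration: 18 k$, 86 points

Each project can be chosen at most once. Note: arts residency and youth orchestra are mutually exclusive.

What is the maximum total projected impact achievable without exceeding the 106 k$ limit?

515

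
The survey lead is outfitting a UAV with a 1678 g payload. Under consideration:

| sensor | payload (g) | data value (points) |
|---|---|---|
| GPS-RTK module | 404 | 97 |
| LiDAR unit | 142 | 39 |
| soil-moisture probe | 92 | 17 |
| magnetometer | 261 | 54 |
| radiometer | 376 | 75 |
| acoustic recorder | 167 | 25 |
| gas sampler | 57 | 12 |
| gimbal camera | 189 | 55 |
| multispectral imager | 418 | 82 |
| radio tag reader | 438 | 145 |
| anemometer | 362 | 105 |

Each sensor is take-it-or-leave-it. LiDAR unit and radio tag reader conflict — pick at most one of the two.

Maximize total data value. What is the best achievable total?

Ranking by ratio (data value/g): radio tag reader 0.33, gimbal camera 0.29, anemometer 0.29.
Taking GPS-RTK module + magnetometer + gimbal camera + radio tag reader + anemometer: 1654 g used, 456 in data value.
The closest alternative, GPS-RTK module + soil-moisture probe + acoustic recorder + gimbal camera + radio tag reader + anemometer, reaches only 444.

456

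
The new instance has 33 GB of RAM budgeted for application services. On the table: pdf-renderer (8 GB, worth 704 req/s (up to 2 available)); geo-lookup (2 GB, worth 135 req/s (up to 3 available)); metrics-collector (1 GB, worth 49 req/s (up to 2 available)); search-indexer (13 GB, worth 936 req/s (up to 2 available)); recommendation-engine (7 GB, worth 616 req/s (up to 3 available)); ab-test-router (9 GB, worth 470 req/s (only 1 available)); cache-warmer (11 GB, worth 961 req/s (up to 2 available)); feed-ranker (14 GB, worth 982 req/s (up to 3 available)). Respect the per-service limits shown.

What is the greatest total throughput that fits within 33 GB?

By throughput per GB: pdf-renderer 88.00, recommendation-engine 88.00, cache-warmer 87.36, search-indexer 72.00 lead.
Greedy by ratio would take 2×pdf-renderer + geo-lookup + metrics-collector + 2×recommendation-engine: 33 GB used, total 2824.
Replace pdf-renderer and geo-lookup and metrics-collector with cache-warmer: the trade gains 73 net, giving 2897 at 33 GB.

2897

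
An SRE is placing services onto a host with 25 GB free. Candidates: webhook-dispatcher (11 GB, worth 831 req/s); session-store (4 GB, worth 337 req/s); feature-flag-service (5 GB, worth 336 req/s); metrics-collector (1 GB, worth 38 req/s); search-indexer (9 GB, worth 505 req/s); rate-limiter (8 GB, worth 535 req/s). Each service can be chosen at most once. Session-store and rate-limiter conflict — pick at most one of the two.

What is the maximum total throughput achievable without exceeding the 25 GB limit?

1740

A density-first pass picks webhook-dispatcher + session-store + feature-flag-service + metrics-collector — 1542 at 21 GB.
Replace session-store with rate-limiter: the trade gains 198 net, giving 1740 at 25 GB.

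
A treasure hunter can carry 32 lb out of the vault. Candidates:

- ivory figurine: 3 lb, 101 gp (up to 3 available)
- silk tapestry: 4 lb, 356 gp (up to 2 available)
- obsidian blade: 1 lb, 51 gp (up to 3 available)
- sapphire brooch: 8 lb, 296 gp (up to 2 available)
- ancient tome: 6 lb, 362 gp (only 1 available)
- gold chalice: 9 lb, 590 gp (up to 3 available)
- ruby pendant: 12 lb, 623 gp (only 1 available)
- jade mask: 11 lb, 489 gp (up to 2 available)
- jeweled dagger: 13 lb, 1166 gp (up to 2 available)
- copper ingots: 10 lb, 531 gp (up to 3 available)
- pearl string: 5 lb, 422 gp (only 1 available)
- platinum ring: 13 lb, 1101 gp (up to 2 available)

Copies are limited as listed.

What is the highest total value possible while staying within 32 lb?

2805

A density-first pass picks silk tapestry + 2×obsidian blade + 2×jeweled dagger — 2790 at 32 lb.
The 5 lb tied up in silk tapestry and obsidian blade is better spent on pearl string — total rises to 2805 (32 lb).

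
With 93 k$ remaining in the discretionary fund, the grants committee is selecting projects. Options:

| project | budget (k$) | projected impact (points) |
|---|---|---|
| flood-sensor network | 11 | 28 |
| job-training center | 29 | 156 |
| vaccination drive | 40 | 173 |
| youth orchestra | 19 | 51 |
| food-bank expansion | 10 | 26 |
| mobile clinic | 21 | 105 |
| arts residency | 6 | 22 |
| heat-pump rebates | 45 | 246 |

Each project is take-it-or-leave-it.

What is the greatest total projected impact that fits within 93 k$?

A density-first pass picks job-training center + food-bank expansion + arts residency + heat-pump rebates — 450 at 90 k$.
Replace food-bank expansion and arts residency with youth orchestra: the trade gains 3 net, giving 453 at 93 k$.
Runner-up flood-sensor network + job-training center + arts residency + heat-pump rebates tops out at 452.

453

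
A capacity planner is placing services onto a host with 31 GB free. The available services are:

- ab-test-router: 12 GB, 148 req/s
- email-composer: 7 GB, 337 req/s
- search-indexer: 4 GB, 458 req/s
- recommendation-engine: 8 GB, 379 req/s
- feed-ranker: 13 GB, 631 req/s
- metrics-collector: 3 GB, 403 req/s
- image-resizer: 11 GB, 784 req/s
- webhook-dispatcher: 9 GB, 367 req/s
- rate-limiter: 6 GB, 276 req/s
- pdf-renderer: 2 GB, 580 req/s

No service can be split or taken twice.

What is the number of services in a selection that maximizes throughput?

5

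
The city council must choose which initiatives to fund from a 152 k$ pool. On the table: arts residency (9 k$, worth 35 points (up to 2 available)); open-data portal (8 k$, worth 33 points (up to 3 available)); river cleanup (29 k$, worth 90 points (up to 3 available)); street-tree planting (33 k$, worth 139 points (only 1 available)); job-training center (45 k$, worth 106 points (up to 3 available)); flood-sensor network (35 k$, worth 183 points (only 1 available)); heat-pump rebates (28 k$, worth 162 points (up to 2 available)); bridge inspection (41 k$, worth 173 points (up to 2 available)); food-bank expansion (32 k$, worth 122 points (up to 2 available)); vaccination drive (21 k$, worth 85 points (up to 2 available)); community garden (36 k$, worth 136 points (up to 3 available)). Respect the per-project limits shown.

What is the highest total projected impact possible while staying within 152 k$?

The ratio heuristic lands on 2×open-data portal + flood-sensor network + 2×heat-pump rebates + bridge inspection (746) but leaves 4 k$ idle.
Replace 2×open-data portal with 2×arts residency: the trade gains 4 net, giving 750 at 150 k$.

750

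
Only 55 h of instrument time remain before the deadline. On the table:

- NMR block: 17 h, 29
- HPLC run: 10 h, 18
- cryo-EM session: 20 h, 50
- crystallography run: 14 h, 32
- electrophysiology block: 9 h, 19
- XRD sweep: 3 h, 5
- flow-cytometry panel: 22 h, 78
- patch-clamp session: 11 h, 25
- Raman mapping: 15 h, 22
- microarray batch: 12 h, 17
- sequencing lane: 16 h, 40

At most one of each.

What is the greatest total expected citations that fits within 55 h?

By expected citations per h: flow-cytometry panel 3.55, cryo-EM session 2.50, sequencing lane 2.50 lead.
A density-first pass picks cryo-EM session + flow-cytometry panel + patch-clamp session — 153 at 53 h.
A better packing is crystallography run + XRD sweep + flow-cytometry panel + sequencing lane: 55 h, total 155.

155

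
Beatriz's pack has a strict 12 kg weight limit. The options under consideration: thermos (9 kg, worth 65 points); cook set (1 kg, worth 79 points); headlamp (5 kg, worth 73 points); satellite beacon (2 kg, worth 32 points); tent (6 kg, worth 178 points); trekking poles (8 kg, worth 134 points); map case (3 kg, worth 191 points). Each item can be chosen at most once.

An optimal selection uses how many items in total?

Best achievable utility is 480.
cook set + satellite beacon + tent + map case hits 480 at 12 kg.
All optima have 4 items.

4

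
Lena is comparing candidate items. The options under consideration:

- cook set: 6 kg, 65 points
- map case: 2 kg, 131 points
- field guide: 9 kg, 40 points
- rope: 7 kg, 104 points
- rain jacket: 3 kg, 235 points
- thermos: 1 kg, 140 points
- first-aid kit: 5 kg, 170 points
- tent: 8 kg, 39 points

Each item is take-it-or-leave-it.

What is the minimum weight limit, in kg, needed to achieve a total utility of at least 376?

6

Minimise kg subject to total utility ≥ 376.
map case + rain jacket + thermos: 506 utility at 6 kg.
Below 6 kg the best achievable stays under 376.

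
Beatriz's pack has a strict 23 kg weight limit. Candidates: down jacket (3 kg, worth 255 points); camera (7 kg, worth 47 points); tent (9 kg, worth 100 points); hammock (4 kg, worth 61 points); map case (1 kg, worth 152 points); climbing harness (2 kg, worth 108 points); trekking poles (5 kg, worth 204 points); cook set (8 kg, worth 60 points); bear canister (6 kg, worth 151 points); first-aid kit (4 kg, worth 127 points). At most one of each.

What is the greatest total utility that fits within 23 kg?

997

Best packing: down jacket + map case + climbing harness + trekking poles + bear canister + first-aid kit — 21 kg, 997 total.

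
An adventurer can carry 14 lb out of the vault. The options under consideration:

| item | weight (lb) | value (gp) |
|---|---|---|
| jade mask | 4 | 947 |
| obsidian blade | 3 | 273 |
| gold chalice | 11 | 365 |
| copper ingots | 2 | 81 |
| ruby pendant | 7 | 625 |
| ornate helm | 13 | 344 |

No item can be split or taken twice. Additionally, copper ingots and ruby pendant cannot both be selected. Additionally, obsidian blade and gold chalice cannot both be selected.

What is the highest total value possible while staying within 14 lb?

1845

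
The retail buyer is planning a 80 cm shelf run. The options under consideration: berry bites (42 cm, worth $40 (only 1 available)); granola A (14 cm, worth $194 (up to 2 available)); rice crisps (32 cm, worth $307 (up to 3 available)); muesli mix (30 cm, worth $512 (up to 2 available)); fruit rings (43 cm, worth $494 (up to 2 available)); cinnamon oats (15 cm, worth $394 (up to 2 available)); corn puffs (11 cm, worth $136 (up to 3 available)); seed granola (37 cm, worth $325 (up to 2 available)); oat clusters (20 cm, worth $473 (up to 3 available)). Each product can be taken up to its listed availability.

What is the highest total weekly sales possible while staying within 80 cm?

Filling by ratio: 2×cinnamon oats + 2×oat clusters for 1734, with 10 cm left unused.
The 15 cm tied up in cinnamon oats is better spent on oat clusters — total rises to 1813 (75 cm).
Every other selection either busts 80 cm or exceeds an availability limit or fails to beat 1813.

1813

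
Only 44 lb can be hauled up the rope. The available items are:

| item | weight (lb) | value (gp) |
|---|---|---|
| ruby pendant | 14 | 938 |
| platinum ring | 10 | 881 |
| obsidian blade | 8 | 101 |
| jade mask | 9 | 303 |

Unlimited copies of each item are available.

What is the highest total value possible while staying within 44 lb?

Filling by ratio: 4×platinum ring for 3524, with 4 lb left unused.
The 10 lb tied up in platinum ring is better spent on ruby pendant — total rises to 3581 (44 lb).

3581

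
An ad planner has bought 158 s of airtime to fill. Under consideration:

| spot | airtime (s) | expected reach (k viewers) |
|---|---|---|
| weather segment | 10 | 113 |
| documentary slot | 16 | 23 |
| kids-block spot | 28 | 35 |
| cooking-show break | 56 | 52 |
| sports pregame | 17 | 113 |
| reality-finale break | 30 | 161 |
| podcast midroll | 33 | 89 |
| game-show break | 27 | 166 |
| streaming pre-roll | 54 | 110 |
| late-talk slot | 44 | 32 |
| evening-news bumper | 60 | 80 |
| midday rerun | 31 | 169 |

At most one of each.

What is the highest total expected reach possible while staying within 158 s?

The ratio ordering already packs tightly: weather segment + sports pregame + reality-finale break + podcast midroll + game-show break + midday rerun, 148 s, 811.
Nothing else within 158 s beats 811.

811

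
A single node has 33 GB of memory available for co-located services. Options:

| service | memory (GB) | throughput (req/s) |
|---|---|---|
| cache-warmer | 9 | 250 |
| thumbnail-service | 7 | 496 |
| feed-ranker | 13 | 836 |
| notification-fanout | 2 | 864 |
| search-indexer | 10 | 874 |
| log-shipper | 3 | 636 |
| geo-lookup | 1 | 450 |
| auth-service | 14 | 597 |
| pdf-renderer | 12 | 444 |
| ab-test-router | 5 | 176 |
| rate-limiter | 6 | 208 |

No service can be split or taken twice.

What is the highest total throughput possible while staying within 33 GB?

3660

Density check — geo-lookup 450.00, notification-fanout 432.00, log-shipper 212.00 are the best per GB.
Filling by ratio: thumbnail-service + notification-fanout + search-indexer + log-shipper + geo-lookup + ab-test-router for 3496, with 5 GB left unused.
Replace thumbnail-service and ab-test-router with feed-ranker: the trade gains 164 net, giving 3660 at 29 GB.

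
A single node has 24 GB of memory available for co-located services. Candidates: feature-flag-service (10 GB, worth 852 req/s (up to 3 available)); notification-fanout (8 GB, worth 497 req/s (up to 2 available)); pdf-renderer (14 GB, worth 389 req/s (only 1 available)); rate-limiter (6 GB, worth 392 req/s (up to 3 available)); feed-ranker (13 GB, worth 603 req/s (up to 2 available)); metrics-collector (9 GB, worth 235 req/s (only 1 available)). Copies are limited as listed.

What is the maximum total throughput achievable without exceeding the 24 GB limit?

Taking the top-ratio services first gives 2×feature-flag-service for 1704 (20 GB).
The 10 GB tied up in feature-flag-service is better spent on notification-fanout + rate-limiter — total rises to 1741 (24 GB).
Nothing else within 24 GB beats 1741.

1741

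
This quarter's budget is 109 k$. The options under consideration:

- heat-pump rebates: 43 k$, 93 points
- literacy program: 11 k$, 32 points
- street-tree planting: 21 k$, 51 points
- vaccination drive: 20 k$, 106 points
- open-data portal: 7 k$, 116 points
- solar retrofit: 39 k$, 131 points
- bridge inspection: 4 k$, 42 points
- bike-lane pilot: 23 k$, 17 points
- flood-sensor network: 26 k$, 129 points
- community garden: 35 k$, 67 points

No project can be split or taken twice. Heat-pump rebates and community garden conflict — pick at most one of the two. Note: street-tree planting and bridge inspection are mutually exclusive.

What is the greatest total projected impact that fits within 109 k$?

The ratio ordering already packs tightly: literacy program + vaccination drive + open-data portal + solar retrofit + bridge inspection + flood-sensor network, 107 k$, 556.
No other feasible combination exceeds 556.

556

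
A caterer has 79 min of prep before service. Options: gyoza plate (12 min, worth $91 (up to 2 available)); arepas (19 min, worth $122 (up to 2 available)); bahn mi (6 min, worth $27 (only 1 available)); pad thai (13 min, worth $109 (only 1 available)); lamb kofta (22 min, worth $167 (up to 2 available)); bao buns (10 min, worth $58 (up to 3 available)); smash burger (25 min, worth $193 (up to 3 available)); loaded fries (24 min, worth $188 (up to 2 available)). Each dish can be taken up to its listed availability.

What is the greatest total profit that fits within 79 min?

603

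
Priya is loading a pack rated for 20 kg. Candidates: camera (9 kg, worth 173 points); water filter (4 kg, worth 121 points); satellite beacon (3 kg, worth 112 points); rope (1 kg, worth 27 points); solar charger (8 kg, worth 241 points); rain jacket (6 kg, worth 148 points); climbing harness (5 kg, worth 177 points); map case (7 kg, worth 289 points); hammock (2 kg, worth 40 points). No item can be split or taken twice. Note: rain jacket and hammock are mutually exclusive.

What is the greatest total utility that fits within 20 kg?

726

Density check — map case 41.29, satellite beacon 37.33, climbing harness 35.40, water filter 30.25 are the best per kg.
Water filter + satellite beacon + rope + climbing harness + map case uses 20 of the 20 kg and totals 726.
Nothing else feasible within 20 kg beats 726.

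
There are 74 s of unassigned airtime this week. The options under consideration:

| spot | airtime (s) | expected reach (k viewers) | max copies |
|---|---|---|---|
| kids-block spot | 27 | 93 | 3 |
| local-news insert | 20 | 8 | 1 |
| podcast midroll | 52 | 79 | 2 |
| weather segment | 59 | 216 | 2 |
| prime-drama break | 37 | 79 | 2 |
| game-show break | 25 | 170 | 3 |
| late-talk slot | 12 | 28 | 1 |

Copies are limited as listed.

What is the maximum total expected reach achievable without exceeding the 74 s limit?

368

Taking 2×game-show break + late-talk slot: 62 s used, 368 in expected reach.
Every other selection either busts 74 s or exceeds an availability limit or fails to beat 368.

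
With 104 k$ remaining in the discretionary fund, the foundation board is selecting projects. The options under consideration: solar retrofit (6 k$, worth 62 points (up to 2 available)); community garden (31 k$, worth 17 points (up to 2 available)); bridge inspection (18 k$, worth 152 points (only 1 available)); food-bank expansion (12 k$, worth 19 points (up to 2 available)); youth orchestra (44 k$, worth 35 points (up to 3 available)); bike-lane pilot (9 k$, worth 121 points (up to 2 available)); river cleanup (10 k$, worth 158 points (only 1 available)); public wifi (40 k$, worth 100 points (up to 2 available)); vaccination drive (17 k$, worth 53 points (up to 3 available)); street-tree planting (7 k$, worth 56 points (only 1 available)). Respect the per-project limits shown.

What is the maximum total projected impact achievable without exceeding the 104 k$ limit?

838

Density check — river cleanup 15.80, bike-lane pilot 13.44, solar retrofit 10.33 are the best per k$.
Taking 2×solar retrofit + bridge inspection + 2×bike-lane pilot + river cleanup + 2×vaccination drive + street-tree planting: 99 k$ used, 838 in projected impact.
No other feasible combination exceeds 838.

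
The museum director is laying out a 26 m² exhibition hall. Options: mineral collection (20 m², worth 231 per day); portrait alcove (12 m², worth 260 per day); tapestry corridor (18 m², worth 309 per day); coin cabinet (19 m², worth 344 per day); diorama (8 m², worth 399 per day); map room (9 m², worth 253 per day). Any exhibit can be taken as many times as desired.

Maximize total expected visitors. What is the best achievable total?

Taking 3×diorama: 24 m² used, 1197 in expected visitors.
The spare 2 m² is too small for any remaining exhibit, and no exchange beats 1197.

1197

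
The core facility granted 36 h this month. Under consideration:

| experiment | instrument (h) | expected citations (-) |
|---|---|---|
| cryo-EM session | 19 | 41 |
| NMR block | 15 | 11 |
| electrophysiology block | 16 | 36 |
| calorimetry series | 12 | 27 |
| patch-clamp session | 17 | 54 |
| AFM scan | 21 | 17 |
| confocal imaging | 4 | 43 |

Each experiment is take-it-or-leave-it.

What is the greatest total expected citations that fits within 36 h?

124

Best packing: calorimetry series + patch-clamp session + confocal imaging — 33 h, 124 total.
The closest alternative, cryo-EM session + calorimetry series + confocal imaging, reaches only 111.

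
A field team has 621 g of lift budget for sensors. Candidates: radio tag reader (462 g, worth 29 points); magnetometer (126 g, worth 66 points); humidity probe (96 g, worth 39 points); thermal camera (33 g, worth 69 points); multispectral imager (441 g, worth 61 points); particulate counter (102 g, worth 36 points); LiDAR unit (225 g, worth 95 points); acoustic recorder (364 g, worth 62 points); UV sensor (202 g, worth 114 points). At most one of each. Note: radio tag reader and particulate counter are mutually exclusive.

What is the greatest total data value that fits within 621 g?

344

Magnetometer + thermal camera + LiDAR unit + UV sensor uses 586 of the 621 g and totals 344.
The closest alternative, magnetometer + humidity probe + thermal camera + particulate counter + UV sensor, reaches only 324.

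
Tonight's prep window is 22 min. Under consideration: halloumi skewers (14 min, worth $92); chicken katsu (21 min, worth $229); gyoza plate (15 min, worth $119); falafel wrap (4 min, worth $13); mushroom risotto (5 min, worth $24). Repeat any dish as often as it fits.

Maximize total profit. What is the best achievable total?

By profit per min: chicken katsu 10.90, gyoza plate 7.93, halloumi skewers 6.57 lead.
Chicken katsu uses 21 of the 22 min and totals 229.
Nothing else within 22 min beats 229.

229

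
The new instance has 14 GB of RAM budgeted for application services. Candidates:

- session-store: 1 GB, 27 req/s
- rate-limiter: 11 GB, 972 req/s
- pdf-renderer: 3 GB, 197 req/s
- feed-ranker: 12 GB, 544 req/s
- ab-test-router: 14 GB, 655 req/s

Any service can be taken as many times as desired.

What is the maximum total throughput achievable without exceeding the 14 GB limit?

1169

Best packing: rate-limiter + pdf-renderer — 14 GB, 1169 total.
Nothing else within 14 GB beats 1169.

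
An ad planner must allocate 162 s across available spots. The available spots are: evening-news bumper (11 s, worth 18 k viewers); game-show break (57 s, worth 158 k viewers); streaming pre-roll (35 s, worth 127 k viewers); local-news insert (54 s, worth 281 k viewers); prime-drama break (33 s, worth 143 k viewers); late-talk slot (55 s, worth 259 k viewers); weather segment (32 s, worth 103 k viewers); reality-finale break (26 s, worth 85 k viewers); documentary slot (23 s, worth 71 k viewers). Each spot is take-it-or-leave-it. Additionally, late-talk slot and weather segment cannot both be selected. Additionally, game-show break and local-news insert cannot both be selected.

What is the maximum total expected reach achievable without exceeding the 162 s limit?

701

Taking evening-news bumper + local-news insert + prime-drama break + late-talk slot: 153 s used, 701 in expected reach.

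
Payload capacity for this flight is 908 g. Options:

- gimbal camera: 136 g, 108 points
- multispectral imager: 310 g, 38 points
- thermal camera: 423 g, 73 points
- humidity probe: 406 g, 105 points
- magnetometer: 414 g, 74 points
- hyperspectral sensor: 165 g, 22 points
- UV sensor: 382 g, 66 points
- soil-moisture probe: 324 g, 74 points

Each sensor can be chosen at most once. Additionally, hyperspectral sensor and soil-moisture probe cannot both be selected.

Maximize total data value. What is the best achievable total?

287

Taking gimbal camera + humidity probe + soil-moisture probe: 866 g used, 287 in data value.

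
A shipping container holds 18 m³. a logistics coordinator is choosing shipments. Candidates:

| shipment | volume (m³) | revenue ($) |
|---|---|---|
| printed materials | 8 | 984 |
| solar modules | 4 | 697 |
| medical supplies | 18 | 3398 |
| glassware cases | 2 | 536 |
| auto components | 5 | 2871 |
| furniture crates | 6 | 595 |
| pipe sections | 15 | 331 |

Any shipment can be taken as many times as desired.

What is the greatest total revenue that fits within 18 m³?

9149

Density check — auto components 574.20, glassware cases 268.00, medical supplies 188.78, solar modules 174.25 are the best per m³.
Glassware cases + 3×auto components uses 17 of the 18 m³ and totals 9149.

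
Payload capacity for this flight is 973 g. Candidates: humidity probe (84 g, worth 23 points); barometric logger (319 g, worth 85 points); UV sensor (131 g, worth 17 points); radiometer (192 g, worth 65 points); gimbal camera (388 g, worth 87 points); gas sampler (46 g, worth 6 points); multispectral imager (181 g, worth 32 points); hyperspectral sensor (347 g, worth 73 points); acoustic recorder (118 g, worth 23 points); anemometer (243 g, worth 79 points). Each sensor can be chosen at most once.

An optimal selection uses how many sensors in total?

Optimal total is 275.
One optimal bundle: humidity probe + barometric logger + radiometer + acoustic recorder + anemometer (956 g).
Any selection reaching 275 contains exactly 5 sensors.

5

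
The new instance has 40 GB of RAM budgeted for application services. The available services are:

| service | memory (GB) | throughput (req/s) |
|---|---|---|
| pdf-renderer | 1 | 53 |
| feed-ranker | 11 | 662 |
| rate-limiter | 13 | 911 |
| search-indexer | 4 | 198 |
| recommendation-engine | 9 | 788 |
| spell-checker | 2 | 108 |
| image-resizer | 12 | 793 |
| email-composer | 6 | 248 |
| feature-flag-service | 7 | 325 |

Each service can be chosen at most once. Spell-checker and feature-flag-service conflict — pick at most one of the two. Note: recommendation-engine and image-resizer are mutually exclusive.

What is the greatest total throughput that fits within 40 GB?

2720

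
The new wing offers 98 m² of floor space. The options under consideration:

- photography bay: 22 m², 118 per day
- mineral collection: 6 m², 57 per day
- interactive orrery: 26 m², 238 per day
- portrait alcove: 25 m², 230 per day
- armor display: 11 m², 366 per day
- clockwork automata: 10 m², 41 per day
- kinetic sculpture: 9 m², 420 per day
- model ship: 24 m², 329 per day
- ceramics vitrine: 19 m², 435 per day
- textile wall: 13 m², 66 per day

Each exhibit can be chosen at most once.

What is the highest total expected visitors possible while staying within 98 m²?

1845

Density check — kinetic sculpture 46.67, armor display 33.27, ceramics vitrine 22.89 are the best per m².
Taking the top-ratio exhibits first gives mineral collection + portrait alcove + armor display + kinetic sculpture + model ship + ceramics vitrine for 1837 (94 m²).
Replace portrait alcove with interactive orrery: the trade gains 8 net, giving 1845 at 95 m².
Runner-up mineral collection + portrait alcove + armor display + kinetic sculpture + model ship + ceramics vitrine tops out at 1837.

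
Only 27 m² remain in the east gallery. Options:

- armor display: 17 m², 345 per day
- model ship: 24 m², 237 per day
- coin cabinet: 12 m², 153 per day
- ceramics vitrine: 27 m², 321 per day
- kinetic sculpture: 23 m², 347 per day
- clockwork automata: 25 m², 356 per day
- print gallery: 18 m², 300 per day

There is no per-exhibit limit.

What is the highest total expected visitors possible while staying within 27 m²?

The ratio heuristic lands on armor display (345) but leaves 10 m² idle.
Replace armor display with clockwork automata: the trade gains 11 net, giving 356 at 25 m².
No other feasible combination exceeds 356.

356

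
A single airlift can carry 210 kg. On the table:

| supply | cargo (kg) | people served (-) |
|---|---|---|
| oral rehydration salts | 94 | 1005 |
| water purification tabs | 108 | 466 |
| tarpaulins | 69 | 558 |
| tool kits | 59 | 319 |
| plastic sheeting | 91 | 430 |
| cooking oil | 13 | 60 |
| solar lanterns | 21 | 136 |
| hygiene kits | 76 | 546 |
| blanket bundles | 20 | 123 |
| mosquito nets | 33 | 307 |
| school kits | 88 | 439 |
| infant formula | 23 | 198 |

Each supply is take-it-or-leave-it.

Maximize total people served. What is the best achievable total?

Filling by ratio: oral rehydration salts + cooking oil + solar lanterns + blanket bundles + mosquito nets + infant formula for 1829, with 6 kg left unused.
Replace solar lanterns and blanket bundles and infant formula with tarpaulins: the trade gains 101 net, giving 1930 at 209 kg.
Nothing else within 210 kg beats 1930.

1930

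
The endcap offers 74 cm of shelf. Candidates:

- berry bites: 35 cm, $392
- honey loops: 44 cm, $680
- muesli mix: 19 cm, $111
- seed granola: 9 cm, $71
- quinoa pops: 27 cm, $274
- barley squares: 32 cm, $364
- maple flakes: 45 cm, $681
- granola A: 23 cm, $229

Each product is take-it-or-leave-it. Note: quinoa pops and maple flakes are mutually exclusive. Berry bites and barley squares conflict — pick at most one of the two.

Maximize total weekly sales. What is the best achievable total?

Taking honey loops + quinoa pops: 71 cm used, 954 in weekly sales.
The closest alternative, maple flakes + granola A, reaches only 910.

954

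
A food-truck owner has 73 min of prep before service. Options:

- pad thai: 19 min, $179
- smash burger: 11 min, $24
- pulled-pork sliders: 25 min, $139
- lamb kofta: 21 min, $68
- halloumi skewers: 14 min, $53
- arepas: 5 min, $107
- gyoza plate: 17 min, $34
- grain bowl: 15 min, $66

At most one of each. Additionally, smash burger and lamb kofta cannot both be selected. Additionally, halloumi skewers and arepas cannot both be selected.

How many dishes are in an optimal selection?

4

Optimal total is 493.
For example pad thai + pulled-pork sliders + lamb kofta + arepas achieves it, using 70 min.
Every optimal selection uses 4 dishes.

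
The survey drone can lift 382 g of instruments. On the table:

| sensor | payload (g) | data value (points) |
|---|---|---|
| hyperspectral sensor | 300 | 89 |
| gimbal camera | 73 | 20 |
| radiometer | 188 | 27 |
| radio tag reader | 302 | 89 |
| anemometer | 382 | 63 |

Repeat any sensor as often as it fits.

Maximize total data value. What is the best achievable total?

109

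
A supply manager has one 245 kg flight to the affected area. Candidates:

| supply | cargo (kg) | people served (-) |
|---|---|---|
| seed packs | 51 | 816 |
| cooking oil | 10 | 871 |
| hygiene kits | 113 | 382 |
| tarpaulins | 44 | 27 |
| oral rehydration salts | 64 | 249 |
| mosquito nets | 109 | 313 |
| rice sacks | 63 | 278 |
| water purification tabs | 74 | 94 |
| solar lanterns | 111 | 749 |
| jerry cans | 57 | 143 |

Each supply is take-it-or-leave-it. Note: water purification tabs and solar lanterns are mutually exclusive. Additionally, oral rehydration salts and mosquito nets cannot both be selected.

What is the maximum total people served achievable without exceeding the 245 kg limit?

2714

Ranking by ratio (people served/kg): cooking oil 87.10, seed packs 16.00, solar lanterns 6.75.
Taking seed packs + cooking oil + rice sacks + solar lanterns: 235 kg used, 2714 in people served.
An exhaustive check of the 1024 subsets confirms 2714.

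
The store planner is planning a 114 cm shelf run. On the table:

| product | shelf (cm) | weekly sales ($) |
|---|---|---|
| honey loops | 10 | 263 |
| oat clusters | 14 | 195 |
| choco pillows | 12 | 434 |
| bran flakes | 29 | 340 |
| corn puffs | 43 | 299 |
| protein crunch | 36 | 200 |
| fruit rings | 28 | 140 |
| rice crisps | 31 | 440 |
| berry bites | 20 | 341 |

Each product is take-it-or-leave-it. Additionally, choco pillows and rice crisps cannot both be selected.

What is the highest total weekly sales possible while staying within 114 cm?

1713

By weekly sales per cm: choco pillows 36.17, honey loops 26.30, berry bites 17.05, rice crisps 14.19 lead.
Best packing: honey loops + oat clusters + choco pillows + bran flakes + fruit rings + berry bites — 113 cm, 1713 total.
Every other selection either busts 114 cm or breaks a pairing rule or fails to beat 1713.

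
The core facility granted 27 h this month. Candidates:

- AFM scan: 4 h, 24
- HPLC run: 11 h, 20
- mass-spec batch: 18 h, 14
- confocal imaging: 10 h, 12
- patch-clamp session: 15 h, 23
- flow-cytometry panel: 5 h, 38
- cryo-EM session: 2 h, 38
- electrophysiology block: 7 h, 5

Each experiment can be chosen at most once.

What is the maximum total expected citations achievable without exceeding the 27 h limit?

123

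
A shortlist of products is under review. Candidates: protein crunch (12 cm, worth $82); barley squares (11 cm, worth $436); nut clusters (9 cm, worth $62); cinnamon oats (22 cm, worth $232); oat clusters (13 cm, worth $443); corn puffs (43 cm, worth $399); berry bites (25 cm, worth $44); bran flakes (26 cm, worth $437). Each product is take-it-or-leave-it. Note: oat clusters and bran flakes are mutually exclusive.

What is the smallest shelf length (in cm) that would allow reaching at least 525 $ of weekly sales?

24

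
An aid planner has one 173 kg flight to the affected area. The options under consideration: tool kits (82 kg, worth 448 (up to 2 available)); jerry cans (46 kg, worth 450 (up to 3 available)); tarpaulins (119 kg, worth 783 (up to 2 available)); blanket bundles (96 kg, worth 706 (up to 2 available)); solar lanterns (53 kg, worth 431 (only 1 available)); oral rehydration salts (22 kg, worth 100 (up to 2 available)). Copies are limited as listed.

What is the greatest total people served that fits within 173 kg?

1450

Density check — jerry cans 9.78, solar lanterns 8.13, blanket bundles 7.35, tarpaulins 6.58 are the best per kg.
Best packing: 3×jerry cans + oral rehydration salts — 160 kg, 1450 total.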